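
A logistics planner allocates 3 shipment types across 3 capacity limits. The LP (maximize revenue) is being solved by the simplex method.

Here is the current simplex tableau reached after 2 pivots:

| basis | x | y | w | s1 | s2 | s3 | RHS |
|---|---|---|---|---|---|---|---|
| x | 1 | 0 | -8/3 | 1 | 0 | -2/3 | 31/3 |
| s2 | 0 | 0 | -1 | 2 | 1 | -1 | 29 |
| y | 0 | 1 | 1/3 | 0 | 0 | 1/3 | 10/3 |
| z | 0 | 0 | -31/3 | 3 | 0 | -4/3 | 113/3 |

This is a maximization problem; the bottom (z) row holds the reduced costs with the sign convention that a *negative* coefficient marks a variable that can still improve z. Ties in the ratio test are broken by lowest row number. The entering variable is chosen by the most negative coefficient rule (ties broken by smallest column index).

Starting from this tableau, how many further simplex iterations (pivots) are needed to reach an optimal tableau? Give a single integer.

pivot: w in, y out → z = 141
No improving column remains; optimal.

1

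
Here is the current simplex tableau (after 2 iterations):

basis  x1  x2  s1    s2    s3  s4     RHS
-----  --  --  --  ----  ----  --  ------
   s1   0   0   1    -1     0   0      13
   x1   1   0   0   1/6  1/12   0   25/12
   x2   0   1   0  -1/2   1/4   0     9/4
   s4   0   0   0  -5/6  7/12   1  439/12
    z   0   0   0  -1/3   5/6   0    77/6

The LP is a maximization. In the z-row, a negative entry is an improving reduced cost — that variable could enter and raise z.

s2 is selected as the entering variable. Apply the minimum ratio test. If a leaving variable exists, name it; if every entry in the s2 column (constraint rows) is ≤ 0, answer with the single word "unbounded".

Ratios: row 1 (s1): entry -1 ≤ 0, skip; row 2 (x1): (25/12)/(1/6) = 25/2; row 3 (x2): entry -1/2 ≤ 0, skip; row 4 (s4): entry -5/6 ≤ 0, skip.
Minimum ratio is in the x1 row, so x1 leaves.

x1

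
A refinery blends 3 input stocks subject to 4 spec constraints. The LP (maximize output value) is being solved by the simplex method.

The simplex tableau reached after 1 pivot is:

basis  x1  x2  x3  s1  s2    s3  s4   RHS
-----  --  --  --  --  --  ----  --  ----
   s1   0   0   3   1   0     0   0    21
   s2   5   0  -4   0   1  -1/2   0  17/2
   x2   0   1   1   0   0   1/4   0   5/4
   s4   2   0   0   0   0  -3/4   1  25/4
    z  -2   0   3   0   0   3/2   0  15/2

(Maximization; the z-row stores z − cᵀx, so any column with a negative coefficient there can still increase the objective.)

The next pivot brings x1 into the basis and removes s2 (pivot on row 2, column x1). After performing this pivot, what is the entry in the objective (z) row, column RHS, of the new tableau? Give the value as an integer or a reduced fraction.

Pivot element is row 2, column x1: 5.
Normalize row 2: new (row 2, RHS) = (17/2)/5 = 17/10.
z-row ← z-row − (-2)·(new row 2): 15/2 − (-2)·(17/10) = 109/10.

109/10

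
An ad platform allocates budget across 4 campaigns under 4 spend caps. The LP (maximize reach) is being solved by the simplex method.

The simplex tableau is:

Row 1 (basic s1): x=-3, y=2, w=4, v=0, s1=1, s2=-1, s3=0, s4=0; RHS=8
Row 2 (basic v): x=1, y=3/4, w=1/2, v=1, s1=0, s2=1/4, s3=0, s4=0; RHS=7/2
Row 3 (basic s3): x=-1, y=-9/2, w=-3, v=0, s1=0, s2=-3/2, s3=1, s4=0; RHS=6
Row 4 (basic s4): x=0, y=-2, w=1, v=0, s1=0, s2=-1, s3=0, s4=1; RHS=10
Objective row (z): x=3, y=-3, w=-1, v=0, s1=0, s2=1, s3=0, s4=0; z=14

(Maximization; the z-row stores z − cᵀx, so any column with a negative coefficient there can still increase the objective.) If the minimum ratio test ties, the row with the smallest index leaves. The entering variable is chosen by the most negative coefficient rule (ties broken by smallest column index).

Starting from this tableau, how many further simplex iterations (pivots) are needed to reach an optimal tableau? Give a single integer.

3

pivot: y in, s1 out → z = 26
pivot: x in, v out → z = 448/17
pivot: s2 in, x out → z = 132/5
No improving column remains; optimal.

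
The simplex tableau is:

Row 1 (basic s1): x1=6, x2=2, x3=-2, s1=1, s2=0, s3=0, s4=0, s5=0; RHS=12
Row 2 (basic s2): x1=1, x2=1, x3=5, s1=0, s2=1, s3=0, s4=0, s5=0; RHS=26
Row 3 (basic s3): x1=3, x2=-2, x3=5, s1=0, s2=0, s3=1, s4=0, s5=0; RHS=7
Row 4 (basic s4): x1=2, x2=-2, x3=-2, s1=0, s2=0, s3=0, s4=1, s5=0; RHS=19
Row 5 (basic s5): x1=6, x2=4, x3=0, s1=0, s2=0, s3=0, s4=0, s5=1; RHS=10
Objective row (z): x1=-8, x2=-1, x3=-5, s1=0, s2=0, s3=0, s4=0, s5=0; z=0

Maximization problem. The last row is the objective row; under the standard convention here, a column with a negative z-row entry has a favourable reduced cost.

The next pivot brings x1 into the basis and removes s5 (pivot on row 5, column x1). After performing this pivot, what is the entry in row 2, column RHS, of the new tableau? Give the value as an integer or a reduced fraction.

73/3

Pivot element is row 5, column x1: 6.
Normalize row 5: new (row 5, RHS) = 10/6 = 5/3.
row 2 ← row 2 − 1·(new row 5): 26 − 1·(5/3) = 73/3.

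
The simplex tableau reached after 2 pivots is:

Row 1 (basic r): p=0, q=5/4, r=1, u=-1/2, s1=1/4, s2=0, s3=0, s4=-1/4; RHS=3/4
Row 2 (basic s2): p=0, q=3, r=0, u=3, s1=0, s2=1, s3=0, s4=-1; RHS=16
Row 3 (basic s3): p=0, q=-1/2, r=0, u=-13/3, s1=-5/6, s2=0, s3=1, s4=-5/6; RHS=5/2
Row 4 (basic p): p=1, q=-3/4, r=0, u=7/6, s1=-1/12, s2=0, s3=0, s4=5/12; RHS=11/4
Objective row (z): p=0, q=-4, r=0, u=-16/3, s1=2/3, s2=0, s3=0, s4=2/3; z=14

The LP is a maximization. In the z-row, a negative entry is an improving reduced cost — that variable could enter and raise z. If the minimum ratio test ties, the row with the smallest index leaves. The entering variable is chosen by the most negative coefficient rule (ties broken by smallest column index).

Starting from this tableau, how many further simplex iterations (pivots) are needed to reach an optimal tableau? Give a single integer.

pivot: u in, p out → z = 186/7
pivot: q in, s2 out → z = 2762/69
pivot: s4 in, r out → z = 445/11
No improving column remains; optimal.

3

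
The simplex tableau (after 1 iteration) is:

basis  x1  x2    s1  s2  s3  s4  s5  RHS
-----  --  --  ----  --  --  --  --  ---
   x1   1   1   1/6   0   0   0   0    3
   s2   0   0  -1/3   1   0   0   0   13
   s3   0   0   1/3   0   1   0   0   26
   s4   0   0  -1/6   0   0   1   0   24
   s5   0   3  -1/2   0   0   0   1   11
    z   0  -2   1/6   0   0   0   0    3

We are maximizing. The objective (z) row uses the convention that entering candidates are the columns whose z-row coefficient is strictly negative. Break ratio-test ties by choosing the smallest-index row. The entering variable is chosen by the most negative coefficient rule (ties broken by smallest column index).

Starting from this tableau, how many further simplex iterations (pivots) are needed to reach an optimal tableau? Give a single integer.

1

pivot: x2 in, x1 out → z = 9
No improving column remains; optimal.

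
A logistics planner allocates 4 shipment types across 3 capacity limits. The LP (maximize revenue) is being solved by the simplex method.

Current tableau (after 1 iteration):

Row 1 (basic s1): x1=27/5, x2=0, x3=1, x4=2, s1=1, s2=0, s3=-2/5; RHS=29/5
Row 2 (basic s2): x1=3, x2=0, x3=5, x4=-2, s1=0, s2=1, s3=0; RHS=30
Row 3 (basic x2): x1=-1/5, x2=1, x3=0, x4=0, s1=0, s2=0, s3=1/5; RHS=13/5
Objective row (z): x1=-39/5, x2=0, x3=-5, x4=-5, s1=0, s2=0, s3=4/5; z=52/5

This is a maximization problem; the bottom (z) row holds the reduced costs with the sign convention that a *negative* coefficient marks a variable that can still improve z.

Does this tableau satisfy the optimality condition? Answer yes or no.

Column x1 has objective-row coefficient -39/5, which is negative; an improving pivot exists, so not yet optimal.

no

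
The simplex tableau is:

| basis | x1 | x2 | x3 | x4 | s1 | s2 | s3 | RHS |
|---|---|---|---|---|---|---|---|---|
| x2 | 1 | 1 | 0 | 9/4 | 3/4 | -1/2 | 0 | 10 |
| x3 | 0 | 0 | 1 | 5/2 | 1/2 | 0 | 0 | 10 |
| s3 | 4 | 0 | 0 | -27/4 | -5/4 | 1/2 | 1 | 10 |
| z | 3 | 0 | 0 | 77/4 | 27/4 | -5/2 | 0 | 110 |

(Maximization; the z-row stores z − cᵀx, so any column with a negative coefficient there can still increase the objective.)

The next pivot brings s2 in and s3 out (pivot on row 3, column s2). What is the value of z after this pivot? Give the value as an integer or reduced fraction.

Minimum ratio for s2: 10/(1/2) = 20.
z changes by −(z-row coeff of s2)·ratio = −(-5/2)·20 = 50.
New z = 110 + 50 = 160.

160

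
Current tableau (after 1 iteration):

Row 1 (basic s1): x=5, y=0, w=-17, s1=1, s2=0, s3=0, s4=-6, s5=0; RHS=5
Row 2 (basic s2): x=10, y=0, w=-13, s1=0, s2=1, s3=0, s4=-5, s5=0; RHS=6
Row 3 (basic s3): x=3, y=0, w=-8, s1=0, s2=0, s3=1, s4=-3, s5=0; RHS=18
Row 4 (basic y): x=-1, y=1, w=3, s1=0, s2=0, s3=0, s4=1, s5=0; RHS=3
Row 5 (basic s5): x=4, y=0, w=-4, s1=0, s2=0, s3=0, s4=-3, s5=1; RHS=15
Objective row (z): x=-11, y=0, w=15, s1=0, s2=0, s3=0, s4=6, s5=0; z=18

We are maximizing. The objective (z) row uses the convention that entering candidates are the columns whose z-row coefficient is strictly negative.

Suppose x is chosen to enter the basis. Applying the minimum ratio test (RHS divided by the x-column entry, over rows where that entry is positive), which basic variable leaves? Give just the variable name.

Ratios: row 1 (s1): 5/5 = 1; row 2 (s2): 6/10 = 3/5; row 3 (s3): 18/3 = 6; row 4 (y): entry -1 ≤ 0, skip; row 5 (s5): 15/4 = 15/4.
Minimum ratio 3/5 is in the s2 row, so s2 leaves.

s2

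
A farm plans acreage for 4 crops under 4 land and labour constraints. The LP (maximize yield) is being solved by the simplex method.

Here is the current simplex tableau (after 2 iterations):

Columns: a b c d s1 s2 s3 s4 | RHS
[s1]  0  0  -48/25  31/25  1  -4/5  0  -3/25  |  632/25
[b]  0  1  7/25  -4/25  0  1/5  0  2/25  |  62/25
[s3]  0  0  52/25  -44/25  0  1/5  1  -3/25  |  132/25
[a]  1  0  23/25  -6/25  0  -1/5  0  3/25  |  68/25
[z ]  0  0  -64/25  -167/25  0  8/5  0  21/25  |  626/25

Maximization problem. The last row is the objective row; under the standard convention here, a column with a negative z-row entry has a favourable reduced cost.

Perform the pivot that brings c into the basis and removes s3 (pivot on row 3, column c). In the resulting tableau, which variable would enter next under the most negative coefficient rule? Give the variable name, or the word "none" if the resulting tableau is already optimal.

Pivot element 52/25. New z-row = old z-row − (-64/25)·(row 3/(52/25)).
Updated z-row coefficients: a: 0, b: 0, c: 0, d: -115/13, s1: 0, s2: 24/13, s3: 16/13, s4: 9/13.
The most negative is -115/13 in column d, so d would enter next.

d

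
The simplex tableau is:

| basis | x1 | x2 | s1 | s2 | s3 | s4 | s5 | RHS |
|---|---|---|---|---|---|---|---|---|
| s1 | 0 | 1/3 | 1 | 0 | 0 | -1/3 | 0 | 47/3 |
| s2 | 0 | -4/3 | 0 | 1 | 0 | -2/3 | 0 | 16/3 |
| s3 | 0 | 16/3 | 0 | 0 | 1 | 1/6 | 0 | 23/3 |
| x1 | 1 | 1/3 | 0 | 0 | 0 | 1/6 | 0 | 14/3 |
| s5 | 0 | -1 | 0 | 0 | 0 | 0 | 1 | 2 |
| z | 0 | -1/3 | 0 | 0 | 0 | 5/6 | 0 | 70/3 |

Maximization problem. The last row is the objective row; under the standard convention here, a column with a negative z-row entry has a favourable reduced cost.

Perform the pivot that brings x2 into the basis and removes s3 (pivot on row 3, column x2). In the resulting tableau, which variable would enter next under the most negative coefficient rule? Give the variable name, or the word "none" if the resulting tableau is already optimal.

none

Pivot element 16/3. New z-row = old z-row − (-1/3)·(row 3/(16/3)).
Updated z-row coefficients: x1: 0, x2: 0, s1: 0, s2: 0, s3: 1/16, s4: 27/32, s5: 0.
No coefficient is strictly negative; the tableau after this pivot is optimal.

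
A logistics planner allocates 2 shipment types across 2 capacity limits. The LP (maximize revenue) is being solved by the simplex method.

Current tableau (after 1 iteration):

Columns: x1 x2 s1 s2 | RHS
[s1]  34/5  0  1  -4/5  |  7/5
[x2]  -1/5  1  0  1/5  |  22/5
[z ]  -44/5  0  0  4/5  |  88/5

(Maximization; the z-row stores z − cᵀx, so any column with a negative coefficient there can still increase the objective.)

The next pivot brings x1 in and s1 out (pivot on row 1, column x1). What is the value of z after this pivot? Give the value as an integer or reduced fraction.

Minimum ratio for x1: (7/5)/(34/5) = 7/34.
z changes by −(z-row coeff of x1)·ratio = −(-44/5)·(7/34) = 154/85.
New z = 88/5 + (154/85) = 330/17.

330/17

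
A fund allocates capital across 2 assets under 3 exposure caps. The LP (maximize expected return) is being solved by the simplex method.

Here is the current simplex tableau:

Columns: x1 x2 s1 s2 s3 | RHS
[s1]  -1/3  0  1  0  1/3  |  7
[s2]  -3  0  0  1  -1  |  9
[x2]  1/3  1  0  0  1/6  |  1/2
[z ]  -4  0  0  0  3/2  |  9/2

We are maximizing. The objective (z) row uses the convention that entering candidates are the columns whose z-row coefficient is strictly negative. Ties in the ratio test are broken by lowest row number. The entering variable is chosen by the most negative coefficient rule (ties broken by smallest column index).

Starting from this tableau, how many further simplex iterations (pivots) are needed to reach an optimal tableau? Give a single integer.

pivot: x1 in, x2 out → z = 21/2
No improving column remains; optimal.

1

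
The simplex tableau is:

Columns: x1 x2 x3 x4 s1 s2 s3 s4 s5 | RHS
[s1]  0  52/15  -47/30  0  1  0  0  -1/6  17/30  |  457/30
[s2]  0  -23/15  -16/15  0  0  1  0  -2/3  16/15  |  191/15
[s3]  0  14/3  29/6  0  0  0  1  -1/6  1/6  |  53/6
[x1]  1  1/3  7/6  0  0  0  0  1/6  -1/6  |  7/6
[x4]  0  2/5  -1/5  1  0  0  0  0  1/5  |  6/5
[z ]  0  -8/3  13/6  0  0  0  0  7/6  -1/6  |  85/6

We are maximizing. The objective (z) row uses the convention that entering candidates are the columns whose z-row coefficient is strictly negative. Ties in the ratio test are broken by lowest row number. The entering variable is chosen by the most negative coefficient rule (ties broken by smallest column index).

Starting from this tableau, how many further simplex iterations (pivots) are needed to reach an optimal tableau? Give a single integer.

pivot: x2 in, s3 out → z = 269/14
pivot: s5 in, x4 out → z = 252/13
No improving column remains; optimal.

2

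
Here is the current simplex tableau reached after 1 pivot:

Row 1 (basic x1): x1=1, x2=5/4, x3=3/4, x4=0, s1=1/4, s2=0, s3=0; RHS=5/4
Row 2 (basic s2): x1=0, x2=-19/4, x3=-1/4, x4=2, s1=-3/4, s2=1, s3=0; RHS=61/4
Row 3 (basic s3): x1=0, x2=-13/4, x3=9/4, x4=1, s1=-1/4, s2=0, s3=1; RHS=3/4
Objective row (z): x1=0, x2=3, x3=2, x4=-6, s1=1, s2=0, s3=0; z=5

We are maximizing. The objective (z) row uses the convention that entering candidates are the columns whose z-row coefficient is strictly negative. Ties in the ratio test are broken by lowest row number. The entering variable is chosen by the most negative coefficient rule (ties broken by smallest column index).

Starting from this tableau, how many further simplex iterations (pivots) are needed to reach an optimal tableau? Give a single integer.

2

pivot: x4 in, s3 out → z = 19/2
pivot: x2 in, x1 out → z = 26
No improving column remains; optimal.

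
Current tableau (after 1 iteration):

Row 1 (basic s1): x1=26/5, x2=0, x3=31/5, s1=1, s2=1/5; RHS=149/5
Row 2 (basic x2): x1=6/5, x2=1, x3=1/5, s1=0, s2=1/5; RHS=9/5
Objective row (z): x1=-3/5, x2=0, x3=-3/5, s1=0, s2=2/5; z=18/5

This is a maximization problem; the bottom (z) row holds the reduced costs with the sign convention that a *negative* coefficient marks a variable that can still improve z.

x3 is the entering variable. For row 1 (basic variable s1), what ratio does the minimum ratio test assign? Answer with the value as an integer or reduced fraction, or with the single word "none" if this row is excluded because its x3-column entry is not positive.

149/31

Ratio = RHS / (x3 entry) = (149/5) / (31/5) = 149/31.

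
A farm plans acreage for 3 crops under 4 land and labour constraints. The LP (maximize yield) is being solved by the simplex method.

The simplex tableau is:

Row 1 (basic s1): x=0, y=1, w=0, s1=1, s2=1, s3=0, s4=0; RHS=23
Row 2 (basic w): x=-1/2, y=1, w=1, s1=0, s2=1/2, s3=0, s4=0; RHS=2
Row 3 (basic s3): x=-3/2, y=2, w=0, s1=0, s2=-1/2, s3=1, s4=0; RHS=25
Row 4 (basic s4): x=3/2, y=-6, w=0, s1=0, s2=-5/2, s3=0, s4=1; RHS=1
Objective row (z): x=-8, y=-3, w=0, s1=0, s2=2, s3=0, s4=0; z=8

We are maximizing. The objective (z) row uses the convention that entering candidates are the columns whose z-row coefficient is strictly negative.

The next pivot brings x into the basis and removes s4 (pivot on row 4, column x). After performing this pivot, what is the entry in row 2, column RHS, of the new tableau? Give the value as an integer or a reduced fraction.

Pivot element is row 4, column x: 3/2.
Normalize row 4: new (row 4, RHS) = 1/(3/2) = 2/3.
row 2 ← row 2 − (-1/2)·(new row 4): 2 − (-1/2)·(2/3) = 7/3.

7/3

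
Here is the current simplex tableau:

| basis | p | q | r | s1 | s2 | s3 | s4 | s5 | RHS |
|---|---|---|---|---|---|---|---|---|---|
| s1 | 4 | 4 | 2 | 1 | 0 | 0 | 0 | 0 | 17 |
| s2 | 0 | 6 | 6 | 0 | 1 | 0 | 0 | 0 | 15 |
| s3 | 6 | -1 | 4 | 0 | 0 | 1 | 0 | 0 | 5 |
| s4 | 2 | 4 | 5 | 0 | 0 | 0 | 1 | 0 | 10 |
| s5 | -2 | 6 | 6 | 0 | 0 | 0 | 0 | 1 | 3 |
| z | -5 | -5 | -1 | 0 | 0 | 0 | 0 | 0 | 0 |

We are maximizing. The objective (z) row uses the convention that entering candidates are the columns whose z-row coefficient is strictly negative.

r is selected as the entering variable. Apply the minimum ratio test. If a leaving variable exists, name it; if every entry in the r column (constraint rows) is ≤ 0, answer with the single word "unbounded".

Ratios: row 1 (s1): 17/2 = 17/2; row 2 (s2): 15/6 = 5/2; row 3 (s3): 5/4 = 5/4; row 4 (s4): 10/5 = 2; row 5 (s5): 3/6 = 1/2.
Minimum ratio is in the s5 row, so s5 leaves.

s5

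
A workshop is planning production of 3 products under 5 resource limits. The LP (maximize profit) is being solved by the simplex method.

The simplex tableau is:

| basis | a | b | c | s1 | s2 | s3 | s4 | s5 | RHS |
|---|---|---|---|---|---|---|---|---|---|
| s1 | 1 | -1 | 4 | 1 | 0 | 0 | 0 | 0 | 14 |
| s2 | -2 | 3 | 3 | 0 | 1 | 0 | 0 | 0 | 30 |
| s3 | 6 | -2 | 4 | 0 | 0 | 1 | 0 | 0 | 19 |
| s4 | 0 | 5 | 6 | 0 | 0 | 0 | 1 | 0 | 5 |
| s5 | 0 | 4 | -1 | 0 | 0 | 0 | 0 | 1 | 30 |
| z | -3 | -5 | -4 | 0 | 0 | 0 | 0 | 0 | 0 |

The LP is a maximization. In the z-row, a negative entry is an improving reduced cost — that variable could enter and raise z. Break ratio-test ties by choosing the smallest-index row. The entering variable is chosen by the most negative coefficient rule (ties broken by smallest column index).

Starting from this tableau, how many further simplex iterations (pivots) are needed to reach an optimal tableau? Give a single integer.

2

pivot: b in, s4 out → z = 5
pivot: a in, s3 out → z = 31/2
No improving column remains; optimal.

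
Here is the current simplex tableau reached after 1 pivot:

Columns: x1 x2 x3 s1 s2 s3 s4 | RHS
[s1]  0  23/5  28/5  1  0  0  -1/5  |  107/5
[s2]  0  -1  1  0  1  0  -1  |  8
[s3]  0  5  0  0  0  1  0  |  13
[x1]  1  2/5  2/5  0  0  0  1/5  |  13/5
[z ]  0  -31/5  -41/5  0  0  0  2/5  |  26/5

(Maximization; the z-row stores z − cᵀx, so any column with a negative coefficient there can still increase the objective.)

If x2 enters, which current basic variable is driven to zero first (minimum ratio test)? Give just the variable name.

Ratios: row 1 (s1): (107/5)/(23/5) = 107/23; row 2 (s2): entry -1 ≤ 0, skip; row 3 (s3): 13/5 = 13/5; row 4 (x1): (13/5)/(2/5) = 13/2.
Minimum ratio 13/5 is in the s3 row, so s3 leaves.

s3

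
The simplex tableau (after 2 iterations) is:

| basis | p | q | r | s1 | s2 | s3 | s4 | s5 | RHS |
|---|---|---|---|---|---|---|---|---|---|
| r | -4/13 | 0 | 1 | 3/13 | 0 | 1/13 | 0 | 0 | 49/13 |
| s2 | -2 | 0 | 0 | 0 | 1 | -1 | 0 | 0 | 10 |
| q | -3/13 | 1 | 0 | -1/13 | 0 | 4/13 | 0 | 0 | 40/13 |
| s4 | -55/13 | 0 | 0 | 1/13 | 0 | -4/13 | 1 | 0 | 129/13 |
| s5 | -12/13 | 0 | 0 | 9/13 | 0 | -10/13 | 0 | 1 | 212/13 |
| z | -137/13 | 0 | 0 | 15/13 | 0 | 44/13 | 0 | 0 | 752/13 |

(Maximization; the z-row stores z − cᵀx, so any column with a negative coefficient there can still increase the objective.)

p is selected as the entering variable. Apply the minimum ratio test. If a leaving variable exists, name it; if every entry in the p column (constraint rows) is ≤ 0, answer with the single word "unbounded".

unbounded

p-column entries: row 1: -4/13, row 2: -2, row 3: -3/13, row 4: -55/13, row 5: -12/13. All ≤ 0, so p can increase without bound; the LP is unbounded in this direction.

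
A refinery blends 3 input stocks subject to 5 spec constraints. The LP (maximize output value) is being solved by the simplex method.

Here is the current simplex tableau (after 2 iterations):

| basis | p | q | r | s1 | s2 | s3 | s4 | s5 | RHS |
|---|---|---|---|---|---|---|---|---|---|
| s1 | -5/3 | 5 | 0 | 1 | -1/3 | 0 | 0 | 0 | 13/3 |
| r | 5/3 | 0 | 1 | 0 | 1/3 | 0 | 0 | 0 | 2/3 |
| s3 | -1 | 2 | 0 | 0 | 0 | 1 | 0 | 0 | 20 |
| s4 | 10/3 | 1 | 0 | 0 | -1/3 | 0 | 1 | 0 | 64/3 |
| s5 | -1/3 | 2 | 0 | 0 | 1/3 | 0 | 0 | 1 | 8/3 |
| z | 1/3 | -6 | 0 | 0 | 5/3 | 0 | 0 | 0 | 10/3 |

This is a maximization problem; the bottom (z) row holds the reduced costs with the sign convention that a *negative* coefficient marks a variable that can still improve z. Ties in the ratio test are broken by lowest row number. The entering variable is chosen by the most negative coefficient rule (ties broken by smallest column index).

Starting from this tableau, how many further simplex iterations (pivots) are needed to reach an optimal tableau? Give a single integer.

2

pivot: q in, s1 out → z = 128/15
pivot: p in, r out → z = 46/5
No improving column remains; optimal.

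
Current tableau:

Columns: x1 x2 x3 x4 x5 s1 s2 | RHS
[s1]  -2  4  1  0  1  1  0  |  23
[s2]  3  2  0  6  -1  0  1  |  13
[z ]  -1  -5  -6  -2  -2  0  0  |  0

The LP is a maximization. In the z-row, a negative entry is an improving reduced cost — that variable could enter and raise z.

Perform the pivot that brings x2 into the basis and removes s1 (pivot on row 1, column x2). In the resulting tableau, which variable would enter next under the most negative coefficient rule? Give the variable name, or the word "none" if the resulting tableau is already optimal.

x3

Pivot element 4. New z-row = old z-row − (-5)·(row 1/4).
Updated z-row coefficients: x1: -7/2, x2: 0, x3: -19/4, x4: -2, x5: -3/4, s1: 5/4, s2: 0.
The most negative is -19/4 in column x3, so x3 would enter next.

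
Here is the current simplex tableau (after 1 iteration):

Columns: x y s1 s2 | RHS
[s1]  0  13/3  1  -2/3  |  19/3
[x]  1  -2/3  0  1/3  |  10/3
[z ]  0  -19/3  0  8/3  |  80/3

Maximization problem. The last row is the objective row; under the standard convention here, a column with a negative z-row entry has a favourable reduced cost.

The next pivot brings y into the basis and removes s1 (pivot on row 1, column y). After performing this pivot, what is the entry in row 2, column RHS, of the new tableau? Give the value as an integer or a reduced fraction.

56/13

Pivot element is row 1, column y: 13/3.
Normalize row 1: new (row 1, RHS) = (19/3)/(13/3) = 19/13.
row 2 ← row 2 − (-2/3)·(new row 1): 10/3 − (-2/3)·(19/13) = 56/13.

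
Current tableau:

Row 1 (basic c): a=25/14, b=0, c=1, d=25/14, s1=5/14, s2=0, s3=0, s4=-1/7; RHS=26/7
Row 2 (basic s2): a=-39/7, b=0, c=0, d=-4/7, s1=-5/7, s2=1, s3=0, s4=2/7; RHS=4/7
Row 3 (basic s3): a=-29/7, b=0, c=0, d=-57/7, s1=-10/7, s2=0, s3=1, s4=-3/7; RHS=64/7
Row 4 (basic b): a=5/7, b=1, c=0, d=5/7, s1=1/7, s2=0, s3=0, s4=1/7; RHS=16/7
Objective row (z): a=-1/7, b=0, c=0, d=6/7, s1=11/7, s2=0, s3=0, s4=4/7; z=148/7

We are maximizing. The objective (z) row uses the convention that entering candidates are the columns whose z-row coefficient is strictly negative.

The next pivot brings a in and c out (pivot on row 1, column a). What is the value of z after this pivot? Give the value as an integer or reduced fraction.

Minimum ratio for a: (26/7)/(25/14) = 52/25.
z changes by −(z-row coeff of a)·ratio = −(-1/7)·(52/25) = 52/175.
New z = 148/7 + (52/175) = 536/25.

536/25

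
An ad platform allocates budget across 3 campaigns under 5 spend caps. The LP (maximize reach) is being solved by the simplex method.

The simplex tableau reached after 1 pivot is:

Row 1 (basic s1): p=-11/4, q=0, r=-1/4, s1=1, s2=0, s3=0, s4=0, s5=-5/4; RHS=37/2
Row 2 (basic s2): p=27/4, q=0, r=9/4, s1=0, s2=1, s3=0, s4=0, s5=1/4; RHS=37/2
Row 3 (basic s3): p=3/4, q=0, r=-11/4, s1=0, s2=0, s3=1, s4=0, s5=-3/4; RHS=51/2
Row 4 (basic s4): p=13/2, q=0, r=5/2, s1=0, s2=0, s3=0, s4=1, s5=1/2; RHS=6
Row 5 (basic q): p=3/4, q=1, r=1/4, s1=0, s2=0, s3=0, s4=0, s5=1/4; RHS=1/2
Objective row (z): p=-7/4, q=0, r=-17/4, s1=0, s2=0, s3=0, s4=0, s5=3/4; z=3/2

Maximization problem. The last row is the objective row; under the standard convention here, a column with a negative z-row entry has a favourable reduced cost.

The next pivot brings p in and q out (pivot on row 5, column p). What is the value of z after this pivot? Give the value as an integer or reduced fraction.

8/3

Minimum ratio for p: (1/2)/(3/4) = 2/3.
z changes by −(z-row coeff of p)·ratio = −(-7/4)·(2/3) = 7/6.
New z = 3/2 + (7/6) = 8/3.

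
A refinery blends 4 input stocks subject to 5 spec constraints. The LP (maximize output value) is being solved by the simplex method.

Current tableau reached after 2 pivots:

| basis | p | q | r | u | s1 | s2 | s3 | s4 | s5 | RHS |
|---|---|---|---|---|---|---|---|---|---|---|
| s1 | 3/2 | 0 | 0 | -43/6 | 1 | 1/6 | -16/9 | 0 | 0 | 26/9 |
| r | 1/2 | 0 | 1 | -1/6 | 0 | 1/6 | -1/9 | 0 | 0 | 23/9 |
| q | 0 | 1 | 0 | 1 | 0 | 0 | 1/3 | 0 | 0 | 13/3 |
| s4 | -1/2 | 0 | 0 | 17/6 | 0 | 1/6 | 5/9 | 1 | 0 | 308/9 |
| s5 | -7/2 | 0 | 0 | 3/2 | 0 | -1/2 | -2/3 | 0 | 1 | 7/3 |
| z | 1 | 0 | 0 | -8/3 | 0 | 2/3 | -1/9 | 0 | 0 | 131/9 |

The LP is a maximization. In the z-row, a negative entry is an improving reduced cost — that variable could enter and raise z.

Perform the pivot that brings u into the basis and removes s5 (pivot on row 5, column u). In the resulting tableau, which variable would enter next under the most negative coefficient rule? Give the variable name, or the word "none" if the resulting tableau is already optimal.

Pivot element 3/2. New z-row = old z-row − (-8/3)·(row 5/(3/2)).
Updated z-row coefficients: p: -47/9, q: 0, r: 0, u: 0, s1: 0, s2: -2/9, s3: -35/27, s4: 0, s5: 16/9.
The most negative is -47/9 in column p, so p would enter next.

p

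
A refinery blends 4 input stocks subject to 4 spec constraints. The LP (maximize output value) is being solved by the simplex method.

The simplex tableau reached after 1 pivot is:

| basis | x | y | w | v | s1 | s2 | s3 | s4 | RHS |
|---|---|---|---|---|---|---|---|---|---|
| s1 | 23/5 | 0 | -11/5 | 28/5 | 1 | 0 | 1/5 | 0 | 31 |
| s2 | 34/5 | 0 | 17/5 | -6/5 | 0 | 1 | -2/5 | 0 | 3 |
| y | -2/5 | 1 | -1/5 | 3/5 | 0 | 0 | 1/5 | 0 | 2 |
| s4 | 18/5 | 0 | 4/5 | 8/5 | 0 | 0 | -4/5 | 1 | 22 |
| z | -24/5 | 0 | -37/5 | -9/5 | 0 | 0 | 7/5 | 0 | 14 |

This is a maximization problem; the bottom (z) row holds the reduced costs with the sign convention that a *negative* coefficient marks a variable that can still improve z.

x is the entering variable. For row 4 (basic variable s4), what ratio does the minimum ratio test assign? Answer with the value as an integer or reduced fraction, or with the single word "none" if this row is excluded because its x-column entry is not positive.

55/9

Ratio = RHS / (x entry) = 22 / (18/5) = 55/9.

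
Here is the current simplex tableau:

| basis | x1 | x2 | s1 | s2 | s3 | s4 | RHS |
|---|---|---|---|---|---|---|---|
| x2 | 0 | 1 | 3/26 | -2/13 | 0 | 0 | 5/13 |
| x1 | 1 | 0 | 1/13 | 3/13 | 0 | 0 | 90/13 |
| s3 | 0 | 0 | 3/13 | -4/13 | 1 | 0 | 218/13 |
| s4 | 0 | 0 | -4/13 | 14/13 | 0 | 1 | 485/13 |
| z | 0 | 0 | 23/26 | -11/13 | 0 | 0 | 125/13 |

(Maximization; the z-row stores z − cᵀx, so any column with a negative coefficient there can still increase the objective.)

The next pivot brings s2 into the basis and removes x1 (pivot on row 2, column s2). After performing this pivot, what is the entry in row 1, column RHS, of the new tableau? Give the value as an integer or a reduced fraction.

Pivot element is row 2, column s2: 3/13.
Normalize row 2: new (row 2, RHS) = (90/13)/(3/13) = 30.
row 1 ← row 1 − (-2/13)·(new row 2): 5/13 − (-2/13)·30 = 5.

5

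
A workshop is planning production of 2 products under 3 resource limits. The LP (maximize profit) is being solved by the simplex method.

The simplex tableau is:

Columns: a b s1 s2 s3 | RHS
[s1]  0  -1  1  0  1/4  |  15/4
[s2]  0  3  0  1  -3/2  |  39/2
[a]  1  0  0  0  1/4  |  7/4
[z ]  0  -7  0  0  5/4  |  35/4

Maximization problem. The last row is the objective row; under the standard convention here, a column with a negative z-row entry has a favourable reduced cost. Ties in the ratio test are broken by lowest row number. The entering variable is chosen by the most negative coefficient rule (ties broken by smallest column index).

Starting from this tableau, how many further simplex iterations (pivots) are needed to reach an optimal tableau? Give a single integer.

pivot: b in, s2 out → z = 217/4
pivot: s3 in, a out → z = 70
No improving column remains; optimal.

2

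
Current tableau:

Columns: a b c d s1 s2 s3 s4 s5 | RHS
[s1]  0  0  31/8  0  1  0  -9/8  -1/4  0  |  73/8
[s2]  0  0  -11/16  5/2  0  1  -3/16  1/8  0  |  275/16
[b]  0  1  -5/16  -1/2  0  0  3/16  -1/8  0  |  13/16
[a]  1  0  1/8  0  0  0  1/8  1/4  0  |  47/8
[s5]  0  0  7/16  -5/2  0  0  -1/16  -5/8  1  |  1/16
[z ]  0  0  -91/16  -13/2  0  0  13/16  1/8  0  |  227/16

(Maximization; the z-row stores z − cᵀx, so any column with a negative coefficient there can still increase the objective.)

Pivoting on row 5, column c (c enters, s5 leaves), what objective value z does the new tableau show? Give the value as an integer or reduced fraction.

15

Minimum ratio for c: (1/16)/(7/16) = 1/7.
z changes by −(z-row coeff of c)·ratio = −(-91/16)·(1/7) = 13/16.
New z = 227/16 + (13/16) = 15.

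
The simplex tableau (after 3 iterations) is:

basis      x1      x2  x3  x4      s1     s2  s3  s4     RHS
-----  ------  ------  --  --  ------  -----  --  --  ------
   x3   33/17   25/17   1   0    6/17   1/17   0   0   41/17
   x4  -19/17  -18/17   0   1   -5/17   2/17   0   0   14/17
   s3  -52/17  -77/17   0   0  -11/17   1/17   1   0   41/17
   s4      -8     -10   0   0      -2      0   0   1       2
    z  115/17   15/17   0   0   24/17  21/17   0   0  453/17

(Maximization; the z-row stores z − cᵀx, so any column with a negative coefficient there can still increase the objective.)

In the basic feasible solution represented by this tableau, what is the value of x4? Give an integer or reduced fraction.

14/17

x4 is basic (row 2); its value is the RHS of that row: 14/17.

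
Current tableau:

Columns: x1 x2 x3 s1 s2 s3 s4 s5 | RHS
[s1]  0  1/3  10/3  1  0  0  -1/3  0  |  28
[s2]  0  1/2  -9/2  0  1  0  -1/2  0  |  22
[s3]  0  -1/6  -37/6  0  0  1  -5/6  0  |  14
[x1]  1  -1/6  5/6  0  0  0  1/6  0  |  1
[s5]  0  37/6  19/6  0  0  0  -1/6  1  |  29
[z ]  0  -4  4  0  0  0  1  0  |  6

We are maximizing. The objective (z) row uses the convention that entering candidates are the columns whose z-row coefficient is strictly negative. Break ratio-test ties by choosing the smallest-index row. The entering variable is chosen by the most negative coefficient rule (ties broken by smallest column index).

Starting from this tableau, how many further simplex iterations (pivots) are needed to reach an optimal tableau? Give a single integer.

pivot: x2 in, s5 out → z = 918/37
No improving column remains; optimal.

1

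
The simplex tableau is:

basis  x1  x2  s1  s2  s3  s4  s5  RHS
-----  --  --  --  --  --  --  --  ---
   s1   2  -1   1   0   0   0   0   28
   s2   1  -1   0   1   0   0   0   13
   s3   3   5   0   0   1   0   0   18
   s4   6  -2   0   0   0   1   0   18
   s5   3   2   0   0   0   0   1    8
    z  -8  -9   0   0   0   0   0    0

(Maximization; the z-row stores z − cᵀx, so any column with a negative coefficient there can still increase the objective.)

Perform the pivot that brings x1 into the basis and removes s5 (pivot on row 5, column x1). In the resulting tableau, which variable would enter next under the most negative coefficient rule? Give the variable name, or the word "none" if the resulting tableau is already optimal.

Pivot element 3. New z-row = old z-row − (-8)·(row 5/3).
Updated z-row coefficients: x1: 0, x2: -11/3, s1: 0, s2: 0, s3: 0, s4: 0, s5: 8/3.
The most negative is -11/3 in column x2, so x2 would enter next.

x2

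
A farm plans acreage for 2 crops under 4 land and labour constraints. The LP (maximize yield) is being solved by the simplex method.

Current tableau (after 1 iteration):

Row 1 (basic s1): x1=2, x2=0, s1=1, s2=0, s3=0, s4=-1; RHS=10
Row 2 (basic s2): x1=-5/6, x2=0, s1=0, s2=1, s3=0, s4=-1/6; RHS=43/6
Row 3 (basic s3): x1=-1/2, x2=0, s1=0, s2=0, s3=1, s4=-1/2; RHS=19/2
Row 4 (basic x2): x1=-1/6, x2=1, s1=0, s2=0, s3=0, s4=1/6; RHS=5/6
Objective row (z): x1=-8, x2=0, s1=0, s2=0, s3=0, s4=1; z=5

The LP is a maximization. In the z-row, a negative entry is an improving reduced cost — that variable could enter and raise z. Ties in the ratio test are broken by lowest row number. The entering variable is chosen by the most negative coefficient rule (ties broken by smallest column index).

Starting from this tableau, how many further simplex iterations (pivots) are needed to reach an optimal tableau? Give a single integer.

pivot: x1 in, s1 out → z = 45
pivot: s4 in, x2 out → z = 105
No improving column remains; optimal.

2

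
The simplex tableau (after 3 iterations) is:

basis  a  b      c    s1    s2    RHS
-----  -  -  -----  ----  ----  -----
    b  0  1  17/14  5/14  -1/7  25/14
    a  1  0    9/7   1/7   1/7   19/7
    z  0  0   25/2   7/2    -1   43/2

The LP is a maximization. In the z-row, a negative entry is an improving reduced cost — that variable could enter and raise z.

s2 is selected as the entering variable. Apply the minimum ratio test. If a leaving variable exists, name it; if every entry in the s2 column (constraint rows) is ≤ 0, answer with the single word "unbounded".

a

Ratios: row 1 (b): entry -1/7 ≤ 0, skip; row 2 (a): (19/7)/(1/7) = 19.
Minimum ratio is in the a row, so a leaves.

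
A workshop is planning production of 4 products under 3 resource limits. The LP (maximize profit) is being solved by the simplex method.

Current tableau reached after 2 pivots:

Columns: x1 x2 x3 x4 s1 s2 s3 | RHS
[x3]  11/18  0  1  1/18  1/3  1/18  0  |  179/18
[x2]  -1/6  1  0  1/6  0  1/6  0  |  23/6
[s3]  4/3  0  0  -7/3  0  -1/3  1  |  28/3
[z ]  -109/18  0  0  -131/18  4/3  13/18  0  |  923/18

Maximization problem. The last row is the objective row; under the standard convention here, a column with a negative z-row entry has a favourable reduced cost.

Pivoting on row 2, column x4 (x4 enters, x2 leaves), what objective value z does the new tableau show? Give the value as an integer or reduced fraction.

Minimum ratio for x4: (23/6)/(1/6) = 23.
z changes by −(z-row coeff of x4)·ratio = −(-131/18)·23 = 3013/18.
New z = 923/18 + (3013/18) = 656/3.

656/3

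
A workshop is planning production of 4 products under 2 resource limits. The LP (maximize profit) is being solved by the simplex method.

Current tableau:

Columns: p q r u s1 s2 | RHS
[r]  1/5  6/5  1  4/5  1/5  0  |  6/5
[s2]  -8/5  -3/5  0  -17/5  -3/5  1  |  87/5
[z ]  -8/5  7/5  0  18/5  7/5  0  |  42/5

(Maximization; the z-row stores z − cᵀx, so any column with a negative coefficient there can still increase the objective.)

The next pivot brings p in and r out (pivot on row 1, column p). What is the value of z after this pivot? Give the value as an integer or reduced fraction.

Minimum ratio for p: (6/5)/(1/5) = 6.
z changes by −(z-row coeff of p)·ratio = −(-8/5)·6 = 48/5.
New z = 42/5 + (48/5) = 18.

18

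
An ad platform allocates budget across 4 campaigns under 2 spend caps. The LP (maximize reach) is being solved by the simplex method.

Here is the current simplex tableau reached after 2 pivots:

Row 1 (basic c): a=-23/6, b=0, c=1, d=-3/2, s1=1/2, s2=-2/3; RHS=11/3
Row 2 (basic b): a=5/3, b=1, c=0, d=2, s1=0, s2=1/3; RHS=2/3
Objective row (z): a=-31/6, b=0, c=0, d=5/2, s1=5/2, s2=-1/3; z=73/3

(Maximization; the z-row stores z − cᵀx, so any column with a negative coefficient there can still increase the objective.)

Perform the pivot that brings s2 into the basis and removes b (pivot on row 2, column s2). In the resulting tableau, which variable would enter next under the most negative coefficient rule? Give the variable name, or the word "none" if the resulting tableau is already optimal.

Pivot element 1/3. New z-row = old z-row − (-1/3)·(row 2/(1/3)).
Updated z-row coefficients: a: -7/2, b: 1, c: 0, d: 9/2, s1: 5/2, s2: 0.
The most negative is -7/2 in column a, so a would enter next.

a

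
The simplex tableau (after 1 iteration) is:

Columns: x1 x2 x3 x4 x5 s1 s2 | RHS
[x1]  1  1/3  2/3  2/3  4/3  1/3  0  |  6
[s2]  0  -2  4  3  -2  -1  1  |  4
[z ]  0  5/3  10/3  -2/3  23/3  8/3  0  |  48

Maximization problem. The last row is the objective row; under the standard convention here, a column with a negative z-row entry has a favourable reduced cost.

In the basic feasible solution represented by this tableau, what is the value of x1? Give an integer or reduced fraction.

6

x1 is basic (row 1); its value is the RHS of that row: 6.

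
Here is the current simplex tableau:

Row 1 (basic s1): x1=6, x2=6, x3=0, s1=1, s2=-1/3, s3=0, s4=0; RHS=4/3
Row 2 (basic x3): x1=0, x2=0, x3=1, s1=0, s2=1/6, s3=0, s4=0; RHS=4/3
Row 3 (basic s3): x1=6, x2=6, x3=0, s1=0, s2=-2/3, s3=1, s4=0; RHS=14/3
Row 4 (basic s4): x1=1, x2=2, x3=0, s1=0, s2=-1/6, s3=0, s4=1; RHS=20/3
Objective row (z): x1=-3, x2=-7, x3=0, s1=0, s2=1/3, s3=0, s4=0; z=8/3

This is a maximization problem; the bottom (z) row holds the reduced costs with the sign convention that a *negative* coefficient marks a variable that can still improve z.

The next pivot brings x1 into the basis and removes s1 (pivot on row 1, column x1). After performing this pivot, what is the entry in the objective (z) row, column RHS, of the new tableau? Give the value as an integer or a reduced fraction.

10/3

Pivot element is row 1, column x1: 6.
Normalize row 1: new (row 1, RHS) = (4/3)/6 = 2/9.
z-row ← z-row − (-3)·(new row 1): 8/3 − (-3)·(2/9) = 10/3.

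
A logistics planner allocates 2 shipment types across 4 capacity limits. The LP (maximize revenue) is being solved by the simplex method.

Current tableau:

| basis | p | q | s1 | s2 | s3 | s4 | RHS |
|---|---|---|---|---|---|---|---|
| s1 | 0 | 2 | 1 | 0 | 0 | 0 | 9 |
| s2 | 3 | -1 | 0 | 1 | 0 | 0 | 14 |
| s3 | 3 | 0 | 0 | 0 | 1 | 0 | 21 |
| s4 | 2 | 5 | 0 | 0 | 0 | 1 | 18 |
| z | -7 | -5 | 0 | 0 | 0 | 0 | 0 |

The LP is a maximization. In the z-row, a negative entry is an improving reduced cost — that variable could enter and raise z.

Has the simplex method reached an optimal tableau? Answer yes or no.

Column p has objective-row coefficient -7, which is negative; an improving pivot exists, so not yet optimal.

no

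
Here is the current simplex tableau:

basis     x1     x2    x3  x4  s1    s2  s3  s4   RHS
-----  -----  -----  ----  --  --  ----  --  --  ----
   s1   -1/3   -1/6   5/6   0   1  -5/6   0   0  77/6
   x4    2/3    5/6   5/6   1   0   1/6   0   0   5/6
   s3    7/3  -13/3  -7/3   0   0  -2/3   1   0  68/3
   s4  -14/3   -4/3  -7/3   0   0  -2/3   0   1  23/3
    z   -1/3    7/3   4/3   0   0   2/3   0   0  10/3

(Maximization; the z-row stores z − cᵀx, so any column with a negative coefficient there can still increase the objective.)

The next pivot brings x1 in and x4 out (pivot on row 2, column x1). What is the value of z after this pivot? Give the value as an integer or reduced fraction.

Minimum ratio for x1: (5/6)/(2/3) = 5/4.
z changes by −(z-row coeff of x1)·ratio = −(-1/3)·(5/4) = 5/12.
New z = 10/3 + (5/12) = 15/4.

15/4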